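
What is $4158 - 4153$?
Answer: $5$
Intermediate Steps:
$4158 - 4153 = 5$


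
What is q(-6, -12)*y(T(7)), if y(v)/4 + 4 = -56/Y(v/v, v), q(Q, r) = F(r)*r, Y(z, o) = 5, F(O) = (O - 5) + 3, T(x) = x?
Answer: -51072/5 ≈ -10214.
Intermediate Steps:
F(O) = -2 + O (F(O) = (-5 + O) + 3 = -2 + O)
q(Q, r) = r*(-2 + r) (q(Q, r) = (-2 + r)*r = r*(-2 + r))
y(v) = -304/5 (y(v) = -16 + 4*(-56/5) = -16 - 224/5 = -304/5)
q(-6, -12)*y(T(7)) = -12*(-2 - 12)*(-304/5) = -12*(-14)*(-304/5) = 168*(-304/5) = -51072/5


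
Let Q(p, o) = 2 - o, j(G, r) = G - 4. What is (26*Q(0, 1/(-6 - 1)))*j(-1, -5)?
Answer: -1950/7 ≈ -278.57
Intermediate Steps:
j(G, r) = -4 + G
(26*Q(0, 1/(-6 - 1)))*j(-1, -5) = (26*(2 - 1/(-6 - 1)))*(-4 - 1) = (26*(2 - 1/(-7)))*(-5) = (26*(2 - 1*(-⅐)))*(-5) = (26*(2 + ⅐))*(-5) = (26*(15/7))*(-5) = (390/7)*(-5) = -1950/7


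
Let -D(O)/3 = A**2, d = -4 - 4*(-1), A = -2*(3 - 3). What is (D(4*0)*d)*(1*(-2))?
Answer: 0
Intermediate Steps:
A = 0 (A = -2*0 = 0)
d = 0 (d = -4 + 4 = 0)
D(O) = 0 (D(O) = -3*0**2 = -3*0 = 0)
(D(4*0)*d)*(1*(-2)) = (0*0)*(1*(-2)) = 0*(-2) = 0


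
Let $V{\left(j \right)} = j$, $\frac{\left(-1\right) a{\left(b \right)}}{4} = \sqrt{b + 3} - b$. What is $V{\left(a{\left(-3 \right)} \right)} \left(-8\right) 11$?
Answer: $1056$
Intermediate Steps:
$a{\left(b \right)} = - 4 \sqrt{3 + b} + 4 b$ ($a{\left(b \right)} = - 4 \left(\sqrt{b + 3} - b\right) = - 4 \left(\sqrt{3 + b} - b\right) = - 4 \sqrt{3 + b} + 4 b$)
$V{\left(a{\left(-3 \right)} \right)} \left(-8\right) 11 = \left(- 4 \sqrt{3 - 3} + 4 \left(-3\right)\right) \left(-8\right) 11 = \left(- 4 \sqrt{0} - 12\right) \left(-8\right) 11 = \left(\left(-4\right) 0 - 12\right) \left(-8\right) 11 = \left(0 - 12\right) \left(-8\right) 11 = \left(-12\right) \left(-8\right) 11 = 96 \cdot 11 = 1056$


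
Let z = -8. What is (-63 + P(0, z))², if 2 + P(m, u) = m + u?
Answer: 5329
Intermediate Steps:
P(m, u) = -2 + m + u (P(m, u) = -2 + (m + u) = -2 + m + u)
(-63 + P(0, z))² = (-63 + (-2 + 0 - 8))² = (-63 - 10)² = (-73)² = 5329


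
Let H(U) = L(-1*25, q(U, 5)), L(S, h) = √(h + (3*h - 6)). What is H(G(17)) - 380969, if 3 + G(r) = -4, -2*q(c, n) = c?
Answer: -380969 + 2*√2 ≈ -3.8097e+5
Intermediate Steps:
q(c, n) = -c/2
L(S, h) = √(-6 + 4*h) (L(S, h) = √(h + (-6 + 3*h)) = √(-6 + 4*h))
G(r) = -7 (G(r) = -3 - 4 = -7)
H(U) = √(-6 - 2*U) (H(U) = √(-6 + 4*(-U/2)) = √(-6 - 2*U))
H(G(17)) - 380969 = √(-6 - 2*(-7)) - 380969 = √(-6 + 14) - 380969 = √8 - 380969 = 2*√2 - 380969 = -380969 + 2*√2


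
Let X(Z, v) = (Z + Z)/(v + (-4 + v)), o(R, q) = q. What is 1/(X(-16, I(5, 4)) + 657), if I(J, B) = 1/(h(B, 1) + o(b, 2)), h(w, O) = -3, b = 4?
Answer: 3/1987 ≈ 0.0015098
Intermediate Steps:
I(J, B) = -1 (I(J, B) = 1/(-3 + 2) = 1/(-1) = -1)
X(Z, v) = 2*Z/(-4 + 2*v) (X(Z, v) = (2*Z)/(-4 + 2*v) = 2*Z/(-4 + 2*v))
1/(X(-16, I(5, 4)) + 657) = 1/(-16/(-2 - 1) + 657) = 1/(-16/(-3) + 657) = 1/(-16*(-⅓) + 657) = 1/(16/3 + 657) = 1/(1987/3) = 3/1987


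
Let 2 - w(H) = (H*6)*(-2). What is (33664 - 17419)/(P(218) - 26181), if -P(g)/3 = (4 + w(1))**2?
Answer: -1805/3017 ≈ -0.59828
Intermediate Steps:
w(H) = 2 + 12*H (w(H) = 2 - H*6*(-2) = 2 - 6*H*(-2) = 2 - (-12)*H = 2 + 12*H)
P(g) = -972 (P(g) = -3*(4 + (2 + 12*1))**2 = -3*(4 + (2 + 12))**2 = -3*(4 + 14)**2 = -3*18**2 = -3*324 = -972)
(33664 - 17419)/(P(218) - 26181) = (33664 - 17419)/(-972 - 26181) = 16245/(-27153) = 16245*(-1/27153) = -1805/3017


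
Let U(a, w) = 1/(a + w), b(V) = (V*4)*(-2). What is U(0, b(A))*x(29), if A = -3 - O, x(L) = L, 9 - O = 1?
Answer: 29/88 ≈ 0.32955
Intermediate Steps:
O = 8 (O = 9 - 1*1 = 9 - 1 = 8)
A = -11 (A = -3 - 1*8 = -3 - 8 = -11)
b(V) = -8*V (b(V) = (4*V)*(-2) = -8*V)
U(0, b(A))*x(29) = 29/(0 - 8*(-11)) = 29/(0 + 88) = 29/88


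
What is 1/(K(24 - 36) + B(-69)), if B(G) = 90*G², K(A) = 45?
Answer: 1/428535 ≈ 2.3335e-6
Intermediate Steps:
1/(K(24 - 36) + B(-69)) = 1/(45 + 90*(-69)²) = 1/(45 + 90*4761) = 1/(45 + 428490) = 1/428535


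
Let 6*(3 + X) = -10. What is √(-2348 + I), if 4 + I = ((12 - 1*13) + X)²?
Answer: I*√20879/3 ≈ 48.165*I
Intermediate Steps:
X = -14/3 (X = -3 + (⅙)*(-10) = -3 - 5/3 = -14/3 ≈ -4.6667)
I = 253/9 (I = -4 + ((12 - 1*13) - 14/3)² = -4 + ((12 - 13) - 14/3)² = -4 + (-1 - 14/3)² = -4 + (-17/3)² = -4 + 289/9 = 253/9 ≈ 28.111)
√(-2348 + I) = √(-2348 + 253/9) = √(-20879/9) = I*√20879/3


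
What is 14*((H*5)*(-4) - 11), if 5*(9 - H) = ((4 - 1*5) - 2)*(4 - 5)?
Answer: -2506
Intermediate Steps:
H = 42/5 (H = 9 - ((4 - 1*5) - 2)*(4 - 5)/5 = 9 - ((4 - 5) - 2)*(-1)/5 = 9 - (-1 - 2)*(-1)/5 = 9 - (-3)*(-1)/5 = 9 - ⅕*3 = 9 - ⅗ = 42/5 ≈ 8.4000)
14*((H*5)*(-4) - 11) = 14*(((42/5)*5)*(-4) - 11) = 14*(42*(-4) - 11) = 14*(-168 - 11) = 14*(-179) = -2506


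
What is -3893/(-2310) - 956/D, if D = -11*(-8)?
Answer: -10601/1155 ≈ -9.1784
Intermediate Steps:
D = 88
-3893/(-2310) - 956/D = -3893/(-2310) - 956/88 = -3893*(-1/2310) - 956*1/88 = 3893/2310 - 239/22 = -10601/1155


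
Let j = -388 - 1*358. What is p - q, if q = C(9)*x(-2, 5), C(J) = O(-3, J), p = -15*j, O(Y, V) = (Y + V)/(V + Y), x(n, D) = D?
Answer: 11185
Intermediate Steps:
j = -746 (j = -388 - 358 = -746)
O(Y, V) = 1 (O(Y, V) = (V + Y)/(V + Y) = 1)
p = 11190 (p = -15*(-746) = 11190)
C(J) = 1
q = 5 (q = 1*5 = 5)
p - q = 11190 - 1*5 = 11190 - 5 = 11185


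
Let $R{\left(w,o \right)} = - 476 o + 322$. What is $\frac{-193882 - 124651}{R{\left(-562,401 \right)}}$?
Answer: $\frac{318533}{190554} \approx 1.6716$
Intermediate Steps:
$R{\left(w,o \right)} = 322 - 476 o$
$\frac{-193882 - 124651}{R{\left(-562,401 \right)}} = \frac{-193882 - 124651}{322 - 190876} = - \frac{318533}{-190554} = \left(-318533\right) \left(- \frac{1}{190554}\right) = \frac{318533}{190554}$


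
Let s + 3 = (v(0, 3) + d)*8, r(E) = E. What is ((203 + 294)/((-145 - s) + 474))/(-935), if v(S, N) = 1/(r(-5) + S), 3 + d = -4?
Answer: -497/364276 ≈ -0.0013644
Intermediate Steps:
d = -7 (d = -3 - 4 = -7)
v(S, N) = 1/(-5 + S)
s = -303/5 (s = -3 + (1/(-5 + 0) - 7)*8 = -3 + (1/(-5) - 7)*8 = -3 + (-⅕ - 7)*8 = -3 - 36/5*8 = -3 - 288/5 = -303/5 ≈ -60.600)
((203 + 294)/((-145 - s) + 474))/(-935) = ((203 + 294)/((-145 - 1*(-303/5)) + 474))/(-935) = (497/((-145 + 303/5) + 474))*(-1/935) = (497/(-422/5 + 474))*(-1/935) = (497/(1948/5))*(-1/935) = (497*(5/1948))*(-1/935) = (2485/1948)*(-1/935) = -497/364276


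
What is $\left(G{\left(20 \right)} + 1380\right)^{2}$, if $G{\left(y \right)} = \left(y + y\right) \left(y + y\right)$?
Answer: $8880400$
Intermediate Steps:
$G{\left(y \right)} = 4 y^{2}$ ($G{\left(y \right)} = 2 y 2 y = 4 y^{2}$)
$\left(G{\left(20 \right)} + 1380\right)^{2} = \left(4 \cdot 20^{2} + 1380\right)^{2} = \left(4 \cdot 400 + 1380\right)^{2} = \left(1600 + 1380\right)^{2} = 2980^{2} = 8880400$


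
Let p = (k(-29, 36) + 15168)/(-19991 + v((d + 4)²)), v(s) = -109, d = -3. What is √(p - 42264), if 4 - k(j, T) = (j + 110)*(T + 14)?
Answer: I*√38038098/30 ≈ 205.58*I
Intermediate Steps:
k(j, T) = 4 - (14 + T)*(110 + j) (k(j, T) = 4 - (j + 110)*(T + 14) = 4 - (110 + j)*(14 + T) = 4 - (14 + T)*(110 + j))
p = -83/150 (p = ((-1536 - 110*36 - 14*(-29) - 1*36*(-29)) + 15168)/(-19991 - 109) = ((-1536 - 3960 + 406 + 1044) + 15168)/(-20100) = (-4046 + 15168)*(-1/20100) = 11122*(-1/20100) = -83/150 ≈ -0.55333)
√(p - 42264) = √(-83/150 - 42264) = √(-6339683/150) = I*√38038098/30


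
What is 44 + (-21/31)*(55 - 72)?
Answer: 1721/31 ≈ 55.516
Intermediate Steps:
44 + (-21/31)*(55 - 72) = 44 - 21*1/31*(-17) = 44 - 21/31*(-17) = 44 + 357/31 = 1721/31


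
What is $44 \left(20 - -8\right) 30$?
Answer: $36960$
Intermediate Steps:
$44 \left(20 - -8\right) 30 = 44 \left(20 + 8\right) 30 = 44 \cdot 28 \cdot 30 = 1232 \cdot 30 = 36960$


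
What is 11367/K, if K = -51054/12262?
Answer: -23230359/8509 ≈ -2730.1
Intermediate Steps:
K = -25527/6131 (K = -51054*1/12262 = -25527/6131 ≈ -4.1636)
11367/K = 11367/(-25527/6131) = 11367*(-6131/25527) = -23230359/8509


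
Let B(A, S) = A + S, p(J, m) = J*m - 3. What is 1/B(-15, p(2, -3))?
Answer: -1/24 ≈ -0.041667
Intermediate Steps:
p(J, m) = -3 + J*m
1/B(-15, p(2, -3)) = 1/(-15 + (-3 + 2*(-3))) = 1/(-15 + (-3 - 6)) = 1/(-15 - 9) = 1/(-24) = -1/24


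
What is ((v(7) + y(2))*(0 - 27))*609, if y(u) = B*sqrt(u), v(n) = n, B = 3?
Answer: -115101 - 49329*sqrt(2) ≈ -1.8486e+5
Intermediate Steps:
y(u) = 3*sqrt(u)
((v(7) + y(2))*(0 - 27))*609 = ((7 + 3*sqrt(2))*(0 - 27))*609 = ((7 + 3*sqrt(2))*(-27))*609 = (-189 - 81*sqrt(2))*609 = -115101 - 49329*sqrt(2)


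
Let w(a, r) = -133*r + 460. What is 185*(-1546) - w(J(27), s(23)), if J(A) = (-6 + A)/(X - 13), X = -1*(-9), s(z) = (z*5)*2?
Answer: -255880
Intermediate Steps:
s(z) = 10*z (s(z) = (5*z)*2 = 10*z)
X = 9
J(A) = 3/2 - A/4 (J(A) = (-6 + A)/(9 - 13) = (-6 + A)/(-4) = (-6 + A)*(-1/4) = 3/2 - A/4)
w(a, r) = 460 - 133*r
185*(-1546) - w(J(27), s(23)) = 185*(-1546) - (460 - 1330*23) = -286010 - (460 - 133*230) = -286010 - (460 - 30590) = -286010 - 1*(-30130) = -286010 + 30130 = -255880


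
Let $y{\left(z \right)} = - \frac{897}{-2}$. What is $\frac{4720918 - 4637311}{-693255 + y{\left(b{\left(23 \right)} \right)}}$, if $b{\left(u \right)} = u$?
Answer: $- \frac{55738}{461871} \approx -0.12068$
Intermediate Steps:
$y{\left(z \right)} = \frac{897}{2}$ ($y{\left(z \right)} = \left(-897\right) \left(- \frac{1}{2}\right) = \frac{897}{2}$)
$\frac{4720918 - 4637311}{-693255 + y{\left(b{\left(23 \right)} \right)}} = \frac{4720918 - 4637311}{-693255 + \frac{897}{2}} = \frac{83607}{- \frac{1385613}{2}} = 83607 \left(- \frac{2}{1385613}\right) = - \frac{55738}{461871}$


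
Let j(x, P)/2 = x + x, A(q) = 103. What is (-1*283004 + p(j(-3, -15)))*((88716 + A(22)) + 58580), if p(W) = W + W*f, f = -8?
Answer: -41702125080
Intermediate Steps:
j(x, P) = 4*x (j(x, P) = 2*(x + x) = 2*(2*x) = 4*x)
p(W) = -7*W (p(W) = W + W*(-8) = W - 8*W = -7*W)
(-1*283004 + p(j(-3, -15)))*((88716 + A(22)) + 58580) = (-1*283004 - 28*(-3))*((88716 + 103) + 58580) = (-283004 - 7*(-12))*(88819 + 58580) = (-283004 + 84)*147399 = -282920*147399 = -41702125080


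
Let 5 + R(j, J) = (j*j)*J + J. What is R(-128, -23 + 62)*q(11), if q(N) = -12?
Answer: -7668120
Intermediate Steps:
R(j, J) = -5 + J + J*j² (R(j, J) = -5 + ((j*j)*J + J) = -5 + (j²*J + J) = -5 + (J*j² + J) = -5 + (J + J*j²) = -5 + J + J*j²)
R(-128, -23 + 62)*q(11) = (-5 + (-23 + 62) + (-23 + 62)*(-128)²)*(-12) = (-5 + 39 + 39*16384)*(-12) = (-5 + 39 + 638976)*(-12) = 639010*(-12) = -7668120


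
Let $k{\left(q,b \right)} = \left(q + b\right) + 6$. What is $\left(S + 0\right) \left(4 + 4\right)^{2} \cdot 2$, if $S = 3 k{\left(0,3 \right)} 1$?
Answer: $3456$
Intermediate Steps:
$k{\left(q,b \right)} = 6 + b + q$ ($k{\left(q,b \right)} = \left(b + q\right) + 6 = 6 + b + q$)
$S = 27$ ($S = 3 \left(6 + 3 + 0\right) 1 = 3 \cdot 9 \cdot 1 = 27 \cdot 1 = 27$)
$\left(S + 0\right) \left(4 + 4\right)^{2} \cdot 2 = \left(27 + 0\right) \left(4 + 4\right)^{2} \cdot 2 = 27 \cdot 8^{2} \cdot 2 = 27 \cdot 64 \cdot 2 = 27 \cdot 128 = 3456$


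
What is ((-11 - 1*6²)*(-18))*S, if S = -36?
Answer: -30456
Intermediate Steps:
((-11 - 1*6²)*(-18))*S = ((-11 - 1*6²)*(-18))*(-36) = ((-11 - 1*36)*(-18))*(-36) = ((-11 - 36)*(-18))*(-36) = -47*(-18)*(-36) = 846*(-36) = -30456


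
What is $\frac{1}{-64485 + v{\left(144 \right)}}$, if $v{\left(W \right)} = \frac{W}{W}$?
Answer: $- \frac{1}{64484} \approx -1.5508 \cdot 10^{-5}$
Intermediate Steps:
$v{\left(W \right)} = 1$
$\frac{1}{-64485 + v{\left(144 \right)}} = \frac{1}{-64485 + 1} = \frac{1}{-64484} = - \frac{1}{64484}$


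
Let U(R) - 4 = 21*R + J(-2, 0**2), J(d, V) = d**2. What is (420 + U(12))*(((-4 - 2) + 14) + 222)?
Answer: 156400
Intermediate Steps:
U(R) = 8 + 21*R (U(R) = 4 + (21*R + (-2)**2) = 4 + (21*R + 4) = 4 + (4 + 21*R) = 8 + 21*R)
(420 + U(12))*(((-4 - 2) + 14) + 222) = (420 + (8 + 21*12))*(((-4 - 2) + 14) + 222) = (420 + (8 + 252))*((-6 + 14) + 222) = (420 + 260)*(8 + 222) = 680*230 = 156400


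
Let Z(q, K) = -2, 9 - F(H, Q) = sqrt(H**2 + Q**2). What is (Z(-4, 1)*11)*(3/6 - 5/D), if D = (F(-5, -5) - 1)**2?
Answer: 2596/49 + 2200*sqrt(2)/49 ≈ 116.47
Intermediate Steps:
F(H, Q) = 9 - sqrt(H**2 + Q**2)
D = (8 - 5*sqrt(2))**2 (D = ((9 - sqrt((-5)**2 + (-5)**2)) - 1)**2 = ((9 - sqrt(25 + 25)) - 1)**2 = ((9 - sqrt(50)) - 1)**2 = ((9 - 5*sqrt(2)) - 1)**2 = (8 - 5*sqrt(2))**2 ≈ 0.86292)
(Z(-4, 1)*11)*(3/6 - 5/D) = (-2*11)*(3/6 - 5/(114 - 80*sqrt(2))) = -22*(3*(1/6) - 5/(114 - 80*sqrt(2))) = -22*(1/2 - 5/(114 - 80*sqrt(2))) = -11 + 110/(114 - 80*sqrt(2))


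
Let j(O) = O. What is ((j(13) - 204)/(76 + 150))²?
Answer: 36481/51076 ≈ 0.71425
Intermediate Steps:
((j(13) - 204)/(76 + 150))² = ((13 - 204)/(76 + 150))² = (-191/226)² = 36481/51076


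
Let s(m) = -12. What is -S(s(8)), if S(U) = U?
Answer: 12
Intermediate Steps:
-S(s(8)) = -1*(-12) = 12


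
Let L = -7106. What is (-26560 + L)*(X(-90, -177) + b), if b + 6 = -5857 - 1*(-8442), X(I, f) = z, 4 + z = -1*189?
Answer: -80327076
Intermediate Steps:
z = -193 (z = -4 - 1*189 = -4 - 189 = -193)
X(I, f) = -193
b = 2579 (b = -6 + (-5857 - 1*(-8442)) = -6 + (-5857 + 8442) = -6 + 2585 = 2579)
(-26560 + L)*(X(-90, -177) + b) = (-26560 - 7106)*(-193 + 2579) = -33666*2386 = -80327076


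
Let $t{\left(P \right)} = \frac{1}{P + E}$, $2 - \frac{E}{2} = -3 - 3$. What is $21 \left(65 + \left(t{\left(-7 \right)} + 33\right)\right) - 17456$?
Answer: $- \frac{46187}{3} \approx -15396.0$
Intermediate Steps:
$E = 16$ ($E = 4 - 2 \left(-3 - 3\right) = 4 - -12 = 4 + 12 = 16$)
$t{\left(P \right)} = \frac{1}{16 + P}$ ($t{\left(P \right)} = \frac{1}{P + 16} = \frac{1}{16 + P}$)
$21 \left(65 + \left(t{\left(-7 \right)} + 33\right)\right) - 17456 = 21 \left(65 + \left(\frac{1}{16 - 7} + 33\right)\right) - 17456 = 21 \left(65 + \left(\frac{1}{9} + 33\right)\right) - 17456 = 21 \left(65 + \frac{298}{9}\right) - 17456 = 21 \cdot \frac{883}{9} - 17456 = \frac{6181}{3} - 17456 = - \frac{46187}{3}$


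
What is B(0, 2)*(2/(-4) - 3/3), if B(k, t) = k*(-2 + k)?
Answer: 0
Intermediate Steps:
B(0, 2)*(2/(-4) - 3/3) = (0*(-2 + 0))*(2/(-4) - 3/3) = (0*(-2))*(2*(-¼) - 3*⅓) = 0*(-½ - 1) = 0*(-3/2) = 0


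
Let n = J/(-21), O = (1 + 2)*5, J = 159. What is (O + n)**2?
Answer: 2704/49 ≈ 55.184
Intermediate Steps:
O = 15 (O = 3*5 = 15)
n = -53/7 (n = 159/(-21) = 159*(-1/21) = -53/7 ≈ -7.5714)
(O + n)**2 = (15 - 53/7)**2 = (52/7)**2 = 2704/49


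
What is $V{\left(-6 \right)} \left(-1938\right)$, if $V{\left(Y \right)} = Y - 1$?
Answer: $13566$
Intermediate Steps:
$V{\left(Y \right)} = -1 + Y$ ($V{\left(Y \right)} = Y - 1 = -1 + Y$)
$V{\left(-6 \right)} \left(-1938\right) = \left(-1 - 6\right) \left(-1938\right) = \left(-7\right) \left(-1938\right) = 13566$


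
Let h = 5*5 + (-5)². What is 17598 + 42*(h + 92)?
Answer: 23562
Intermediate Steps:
h = 50 (h = 25 + 25 = 50)
17598 + 42*(h + 92) = 17598 + 42*(50 + 92) = 17598 + 42*142 = 17598 + 5964 = 23562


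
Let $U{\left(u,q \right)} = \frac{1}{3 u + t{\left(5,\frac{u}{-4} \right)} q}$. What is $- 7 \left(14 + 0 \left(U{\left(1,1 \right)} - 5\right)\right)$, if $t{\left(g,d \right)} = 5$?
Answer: $-98$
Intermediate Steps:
$U{\left(u,q \right)} = \frac{1}{3 u + 5 q}$
$- 7 \left(14 + 0 \left(U{\left(1,1 \right)} - 5\right)\right) = - 7 \left(14 + 0 \left(\frac{1}{3 \cdot 1 + 5 \cdot 1} - 5\right)\right) = - 7 \left(14 + 0 \left(\frac{1}{3 + 5} - 5\right)\right) = - 7 \left(14 + 0 \left(\frac{1}{8} - 5\right)\right) = - 7 \left(14 + 0 \left(- \frac{39}{8}\right)\right) = - 7 \left(14 + 0\right) = \left(-7\right) 14 = -98$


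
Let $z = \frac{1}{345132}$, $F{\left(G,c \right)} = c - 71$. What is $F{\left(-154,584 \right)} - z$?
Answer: $\frac{177052715}{345132} \approx 513.0$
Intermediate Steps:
$F{\left(G,c \right)} = -71 + c$
$z = \frac{1}{345132} \approx 2.8974 \cdot 10^{-6}$
$F{\left(-154,584 \right)} - z = \left(-71 + 584\right) - \frac{1}{345132} = 513 - \frac{1}{345132} = \frac{177052715}{345132}$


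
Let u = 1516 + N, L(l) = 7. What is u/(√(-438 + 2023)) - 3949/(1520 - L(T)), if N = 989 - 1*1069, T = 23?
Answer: -3949/1513 + 1436*√1585/1585 ≈ 33.459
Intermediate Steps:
N = -80 (N = 989 - 1069 = -80)
u = 1436 (u = 1516 - 80 = 1436)
u/(√(-438 + 2023)) - 3949/(1520 - L(T)) = 1436/(√(-438 + 2023)) - 3949/(1520 - 1*7) = 1436/(√1585) - 3949/(1520 - 7) = 1436*(√1585/1585) - 3949/1513 = 1436*√1585/1585 - 3949*1/1513 = 1436*√1585/1585 - 3949/1513 = -3949/1513 + 1436*√1585/1585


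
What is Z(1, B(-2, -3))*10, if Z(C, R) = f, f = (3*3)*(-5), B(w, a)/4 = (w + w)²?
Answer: -450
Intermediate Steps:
B(w, a) = 16*w² (B(w, a) = 4*(w + w)² = 4*(2*w)² = 4*(4*w²) = 16*w²)
f = -45 (f = 9*(-5) = -45)
Z(C, R) = -45
Z(1, B(-2, -3))*10 = -45*10 = -450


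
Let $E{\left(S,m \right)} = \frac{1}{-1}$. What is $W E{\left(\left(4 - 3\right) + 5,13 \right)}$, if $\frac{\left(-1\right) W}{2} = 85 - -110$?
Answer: $390$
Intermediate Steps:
$E{\left(S,m \right)} = -1$
$W = -390$ ($W = - 2 \left(85 - -110\right) = - 2 \left(85 + 110\right) = \left(-2\right) 195 = -390$)
$W E{\left(\left(4 - 3\right) + 5,13 \right)} = \left(-390\right) \left(-1\right) = 390$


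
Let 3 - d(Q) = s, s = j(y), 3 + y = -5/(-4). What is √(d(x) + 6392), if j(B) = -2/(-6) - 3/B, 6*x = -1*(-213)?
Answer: 2*√704823/21 ≈ 79.956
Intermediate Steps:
x = 71/2 (x = (-1*(-213))/6 = (⅙)*213 = 71/2 ≈ 35.500)
y = -7/4 (y = -3 - 5/(-4) = -3 - 5*(-¼) = -3 + 5/4 = -7/4 ≈ -1.7500)
j(B) = ⅓ - 3/B (j(B) = -2*(-⅙) - 3/B = ⅓ - 3/B)
s = 43/21 (s = (-9 - 7/4)/(3*(-7/4)) = (⅓)*(-4/7)*(-43/4) = 43/21 ≈ 2.0476)
d(Q) = 20/21 (d(Q) = 3 - 1*43/21 = 3 - 43/21 = 20/21)
√(d(x) + 6392) = √(20/21 + 6392) = √(134252/21) = 2*√704823/21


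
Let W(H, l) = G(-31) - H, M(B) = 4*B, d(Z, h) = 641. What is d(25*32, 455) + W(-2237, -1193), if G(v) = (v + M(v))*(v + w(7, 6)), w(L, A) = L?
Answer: 6598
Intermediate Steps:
G(v) = 5*v*(7 + v) (G(v) = (v + 4*v)*(v + 7) = (5*v)*(7 + v) = 5*v*(7 + v))
W(H, l) = 3720 - H (W(H, l) = 5*(-31)*(7 - 31) - H = 5*(-31)*(-24) - H = 3720 - H)
d(25*32, 455) + W(-2237, -1193) = 641 + (3720 - 1*(-2237)) = 641 + (3720 + 2237) = 641 + 5957 = 6598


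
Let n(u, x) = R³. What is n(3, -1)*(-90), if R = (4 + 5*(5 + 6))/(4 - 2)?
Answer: -9242055/4 ≈ -2.3105e+6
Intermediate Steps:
R = 59/2 (R = (4 + 5*11)/2 = (4 + 55)*(½) = 59*(½) = 59/2 ≈ 29.500)
n(u, x) = 205379/8 (n(u, x) = (59/2)³ = 205379/8)
n(3, -1)*(-90) = (205379/8)*(-90) = -9242055/4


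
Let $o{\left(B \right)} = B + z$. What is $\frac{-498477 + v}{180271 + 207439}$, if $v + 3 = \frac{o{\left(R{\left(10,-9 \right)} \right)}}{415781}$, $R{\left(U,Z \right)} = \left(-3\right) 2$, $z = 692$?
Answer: $- \frac{103629256097}{80601225755} \approx -1.2857$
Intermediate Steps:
$R{\left(U,Z \right)} = -6$
$o{\left(B \right)} = 692 + B$ ($o{\left(B \right)} = B + 692 = 692 + B$)
$v = - \frac{1246657}{415781}$ ($v = -3 + \frac{692 - 6}{415781} = -3 + 686 \cdot \frac{1}{415781} = -3 + \frac{686}{415781} = - \frac{1246657}{415781} \approx -2.9983$)
$\frac{-498477 + v}{180271 + 207439} = \frac{-498477 - \frac{1246657}{415781}}{180271 + 207439} = - \frac{207258512194}{415781 \cdot 387710} = \left(- \frac{207258512194}{415781}\right) \frac{1}{387710} = - \frac{103629256097}{80601225755}$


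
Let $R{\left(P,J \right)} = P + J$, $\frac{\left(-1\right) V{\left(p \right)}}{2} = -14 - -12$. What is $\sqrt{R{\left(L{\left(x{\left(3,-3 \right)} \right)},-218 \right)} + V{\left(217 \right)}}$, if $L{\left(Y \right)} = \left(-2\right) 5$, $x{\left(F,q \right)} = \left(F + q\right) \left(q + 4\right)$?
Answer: $4 i \sqrt{14} \approx 14.967 i$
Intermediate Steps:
$x{\left(F,q \right)} = \left(4 + q\right) \left(F + q\right)$ ($x{\left(F,q \right)} = \left(F + q\right) \left(4 + q\right) = \left(4 + q\right) \left(F + q\right)$)
$V{\left(p \right)} = 4$ ($V{\left(p \right)} = - 2 \left(-14 - -12\right) = - 2 \left(-14 + 12\right) = \left(-2\right) \left(-2\right) = 4$)
$L{\left(Y \right)} = -10$
$R{\left(P,J \right)} = J + P$
$\sqrt{R{\left(L{\left(x{\left(3,-3 \right)} \right)},-218 \right)} + V{\left(217 \right)}} = \sqrt{\left(-218 - 10\right) + 4} = \sqrt{-228 + 4} = \sqrt{-224} = 4 i \sqrt{14}$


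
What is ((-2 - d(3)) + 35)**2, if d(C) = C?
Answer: 900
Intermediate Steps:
((-2 - d(3)) + 35)**2 = ((-2 - 1*3) + 35)**2 = ((-2 - 3) + 35)**2 = (-5 + 35)**2 = 30**2 = 900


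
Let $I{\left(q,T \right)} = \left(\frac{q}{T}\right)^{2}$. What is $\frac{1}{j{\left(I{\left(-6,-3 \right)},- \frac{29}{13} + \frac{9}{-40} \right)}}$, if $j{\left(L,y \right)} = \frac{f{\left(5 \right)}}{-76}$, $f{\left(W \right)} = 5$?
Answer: $- \frac{76}{5} \approx -15.2$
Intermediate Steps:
$I{\left(q,T \right)} = \frac{q^{2}}{T^{2}}$
$j{\left(L,y \right)} = - \frac{5}{76}$ ($j{\left(L,y \right)} = \frac{5}{-76} = 5 \left(- \frac{1}{76}\right) = - \frac{5}{76}$)
$\frac{1}{j{\left(I{\left(-6,-3 \right)},- \frac{29}{13} + \frac{9}{-40} \right)}} = \frac{1}{- \frac{5}{76}} = - \frac{76}{5}$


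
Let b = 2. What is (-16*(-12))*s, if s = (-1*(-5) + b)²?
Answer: 9408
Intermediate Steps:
s = 49 (s = (-1*(-5) + 2)² = (5 + 2)² = 7² = 49)
(-16*(-12))*s = -16*(-12)*49 = 192*49 = 9408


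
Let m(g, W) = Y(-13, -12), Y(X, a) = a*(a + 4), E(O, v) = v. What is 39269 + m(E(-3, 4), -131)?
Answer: 39365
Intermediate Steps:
Y(X, a) = a*(4 + a)
m(g, W) = 96 (m(g, W) = -12*(4 - 12) = -12*(-8) = 96)
39269 + m(E(-3, 4), -131) = 39269 + 96 = 39365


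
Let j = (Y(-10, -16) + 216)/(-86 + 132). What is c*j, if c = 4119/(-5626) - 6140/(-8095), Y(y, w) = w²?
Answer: 28327906/104747681 ≈ 0.27044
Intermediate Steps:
c = 240067/9108494 (c = 4119*(-1/5626) - 6140*(-1/8095) = -4119/5626 + 1228/1619 = 240067/9108494 ≈ 0.026356)
j = 236/23 (j = ((-16)² + 216)/(-86 + 132) = (256 + 216)/46 = 472*(1/46) = 236/23 ≈ 10.261)
c*j = (240067/9108494)*(236/23) = 28327906/104747681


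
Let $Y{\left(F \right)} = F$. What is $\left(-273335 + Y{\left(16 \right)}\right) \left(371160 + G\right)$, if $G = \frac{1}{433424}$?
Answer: $- \frac{43968732371530279}{433424} \approx -1.0145 \cdot 10^{11}$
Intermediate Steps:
$G = \frac{1}{433424} \approx 2.3072 \cdot 10^{-6}$
$\left(-273335 + Y{\left(16 \right)}\right) \left(371160 + G\right) = \left(-273335 + 16\right) \left(371160 + \frac{1}{433424}\right) = \left(-273319\right) \frac{160869651841}{433424} = - \frac{43968732371530279}{433424}$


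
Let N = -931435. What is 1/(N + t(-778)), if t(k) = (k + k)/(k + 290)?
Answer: -122/113634681 ≈ -1.0736e-6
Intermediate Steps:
t(k) = 2*k/(290 + k) (t(k) = (2*k)/(290 + k) = 2*k/(290 + k))
1/(N + t(-778)) = 1/(-931435 + 2*(-778)/(290 - 778)) = 1/(-931435 + 2*(-778)/(-488)) = 1/(-931435 + 2*(-778)*(-1/488)) = 1/(-931435 + 389/122) = 1/(-113634681/122) = -122/113634681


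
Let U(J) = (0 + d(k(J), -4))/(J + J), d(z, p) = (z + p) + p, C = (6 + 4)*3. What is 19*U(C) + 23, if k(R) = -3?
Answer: 1171/60 ≈ 19.517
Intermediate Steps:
C = 30 (C = 10*3 = 30)
d(z, p) = z + 2*p (d(z, p) = (p + z) + p = z + 2*p)
U(J) = -11/(2*J) (U(J) = (0 + (-3 + 2*(-4)))/(J + J) = (0 + (-3 - 8))/((2*J)) = (0 - 11)*(1/(2*J)) = -11/(2*J))
19*U(C) + 23 = 19*(-11/2/30) + 23 = 19*(-11/2*1/30) + 23 = 19*(-11/60) + 23 = -209/60 + 23 = 1171/60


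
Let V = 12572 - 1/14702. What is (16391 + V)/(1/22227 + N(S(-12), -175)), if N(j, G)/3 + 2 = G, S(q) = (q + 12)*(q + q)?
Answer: -9464568333675/173520884272 ≈ -54.544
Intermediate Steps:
S(q) = 2*q*(12 + q) (S(q) = (12 + q)*(2*q) = 2*q*(12 + q))
N(j, G) = -6 + 3*G
V = 184833543/14702 (V = 12572 - 1*1/14702 = 12572 - 1/14702 = 184833543/14702 ≈ 12572.)
(16391 + V)/(1/22227 + N(S(-12), -175)) = (16391 + 184833543/14702)/(1/22227 + (-6 + 3*(-175))) = 425814025/(14702*(1/22227 + (-6 - 525))) = 425814025/(14702*(1/22227 - 531)) = 425814025/(14702*(-11802536/22227)) = (425814025/14702)*(-22227/11802536) = -9464568333675/173520884272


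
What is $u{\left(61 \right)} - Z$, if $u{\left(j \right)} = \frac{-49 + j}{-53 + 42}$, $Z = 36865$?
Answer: $- \frac{405527}{11} \approx -36866.0$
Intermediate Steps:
$u{\left(j \right)} = \frac{49}{11} - \frac{j}{11}$ ($u{\left(j \right)} = \frac{-49 + j}{-11} = \left(-49 + j\right) \left(- \frac{1}{11}\right) = \frac{49}{11} - \frac{j}{11}$)
$u{\left(61 \right)} - Z = \left(\frac{49}{11} - \frac{61}{11}\right) - 36865 = - \frac{12}{11} - 36865 = - \frac{405527}{11}$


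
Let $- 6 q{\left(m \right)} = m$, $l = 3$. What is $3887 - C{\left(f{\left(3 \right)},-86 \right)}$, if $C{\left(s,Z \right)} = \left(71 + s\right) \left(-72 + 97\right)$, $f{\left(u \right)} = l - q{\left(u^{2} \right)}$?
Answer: $\frac{3999}{2} \approx 1999.5$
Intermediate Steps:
$q{\left(m \right)} = - \frac{m}{6}$
$f{\left(u \right)} = 3 + \frac{u^{2}}{6}$ ($f{\left(u \right)} = 3 - - \frac{u^{2}}{6} = 3 + \frac{u^{2}}{6}$)
$C{\left(s,Z \right)} = 1775 + 25 s$ ($C{\left(s,Z \right)} = \left(71 + s\right) 25 = 1775 + 25 s$)
$3887 - C{\left(f{\left(3 \right)},-86 \right)} = 3887 - \left(1775 + 25 \left(3 + \frac{3^{2}}{6}\right)\right) = 3887 - \left(1775 + 25 \left(3 + \frac{1}{6} \cdot 9\right)\right) = 3887 - \left(1775 + 25 \left(3 + \frac{3}{2}\right)\right) = 3887 - \left(1775 + 25 \cdot \frac{9}{2}\right) = 3887 - \left(1775 + \frac{225}{2}\right) = 3887 - \frac{3775}{2} = \frac{3999}{2}$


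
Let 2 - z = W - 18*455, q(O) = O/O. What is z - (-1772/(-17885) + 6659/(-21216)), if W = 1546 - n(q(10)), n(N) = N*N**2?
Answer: 2522273420983/379448160 ≈ 6647.2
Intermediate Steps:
q(O) = 1
n(N) = N**3
W = 1545 (W = 1546 - 1*1**3 = 1546 - 1*1 = 1546 - 1 = 1545)
z = 6647 (z = 2 - (1545 - 18*455) = 2 - (1545 - 8190) = 2 - 1*(-6645) = 2 + 6645 = 6647)
z - (-1772/(-17885) + 6659/(-21216)) = 6647 - (-1772/(-17885) + 6659/(-21216)) = 6647 - (-1772*(-1/17885) + 6659*(-1/21216)) = 6647 - (1772/17885 - 6659/21216) = 6647 - 1*(-81501463/379448160) = 6647 + 81501463/379448160 = 2522273420983/379448160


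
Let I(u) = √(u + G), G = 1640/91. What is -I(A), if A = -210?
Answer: -I*√1589770/91 ≈ -13.856*I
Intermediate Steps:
G = 1640/91 (G = 1640*(1/91) = 1640/91 ≈ 18.022)
I(u) = √(1640/91 + u) (I(u) = √(u + 1640/91) = √(1640/91 + u))
-I(A) = -√(149240 + 8281*(-210))/91 = -√(149240 - 1739010)/91 = -√(-1589770)/91 = -I*√1589770/91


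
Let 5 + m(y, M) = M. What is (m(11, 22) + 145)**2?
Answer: 26244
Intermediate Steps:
m(y, M) = -5 + M
(m(11, 22) + 145)**2 = ((-5 + 22) + 145)**2 = (17 + 145)**2 = 162**2 = 26244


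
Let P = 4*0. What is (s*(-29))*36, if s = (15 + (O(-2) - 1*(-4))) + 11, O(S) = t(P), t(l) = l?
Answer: -31320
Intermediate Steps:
P = 0
O(S) = 0
s = 30 (s = (15 + (0 - 1*(-4))) + 11 = (15 + (0 + 4)) + 11 = (15 + 4) + 11 = 19 + 11 = 30)
(s*(-29))*36 = (30*(-29))*36 = -870*36 = -31320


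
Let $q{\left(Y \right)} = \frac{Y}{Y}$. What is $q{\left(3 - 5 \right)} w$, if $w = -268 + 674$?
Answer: $406$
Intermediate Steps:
$q{\left(Y \right)} = 1$
$w = 406$
$q{\left(3 - 5 \right)} w = 1 \cdot 406 = 406$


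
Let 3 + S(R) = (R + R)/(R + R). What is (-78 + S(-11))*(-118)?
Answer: 9440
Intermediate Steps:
S(R) = -2 (S(R) = -3 + (R + R)/(R + R) = -3 + (2*R)/((2*R)) = -3 + (2*R)*(1/(2*R)) = -3 + 1 = -2)
(-78 + S(-11))*(-118) = (-78 - 2)*(-118) = -80*(-118) = 9440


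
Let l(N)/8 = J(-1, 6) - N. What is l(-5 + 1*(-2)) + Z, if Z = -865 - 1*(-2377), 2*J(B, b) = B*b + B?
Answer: 1540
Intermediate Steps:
J(B, b) = B/2 + B*b/2 (J(B, b) = (B*b + B)/2 = (B + B*b)/2 = B/2 + B*b/2)
Z = 1512 (Z = -865 + 2377 = 1512)
l(N) = -28 - 8*N (l(N) = 8*((½)*(-1)*(1 + 6) - N) = 8*((½)*(-1)*7 - N) = 8*(-7/2 - N) = -28 - 8*N)
l(-5 + 1*(-2)) + Z = (-28 - 8*(-5 + 1*(-2))) + 1512 = (-28 - 8*(-5 - 2)) + 1512 = (-28 - 8*(-7)) + 1512 = (-28 + 56) + 1512 = 28 + 1512 = 1540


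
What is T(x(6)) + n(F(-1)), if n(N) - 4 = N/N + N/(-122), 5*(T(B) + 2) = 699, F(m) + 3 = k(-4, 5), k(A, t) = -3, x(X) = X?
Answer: 43569/305 ≈ 142.85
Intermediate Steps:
F(m) = -6 (F(m) = -3 - 3 = -6)
T(B) = 689/5 (T(B) = -2 + (⅕)*699 = -2 + 699/5 = 689/5)
n(N) = 5 - N/122 (n(N) = 4 + (N/N + N/(-122)) = 4 + (1 + N*(-1/122)) = 4 + (1 - N/122) = 5 - N/122)
T(x(6)) + n(F(-1)) = 689/5 + (5 - 1/122*(-6)) = 689/5 + (5 + 3/61) = 689/5 + 308/61 = 43569/305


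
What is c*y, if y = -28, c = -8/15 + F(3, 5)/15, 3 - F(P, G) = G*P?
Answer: 112/3 ≈ 37.333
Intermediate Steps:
F(P, G) = 3 - G*P
c = -4/3 (c = -8/15 + (3 - 1*5*3)/15 = -8*1/15 + (3 - 15)*(1/15) = -8/15 - 12*1/15 = -8/15 - 4/5 = -4/3 ≈ -1.3333)
c*y = -4/3*(-28) = 112/3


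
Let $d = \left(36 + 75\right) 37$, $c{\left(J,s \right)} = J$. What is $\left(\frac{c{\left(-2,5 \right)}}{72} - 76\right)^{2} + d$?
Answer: $\frac{12813841}{1296} \approx 9887.2$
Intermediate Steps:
$d = 4107$ ($d = 111 \cdot 37 = 4107$)
$\left(\frac{c{\left(-2,5 \right)}}{72} - 76\right)^{2} + d = \left(- \frac{2}{72} - 76\right)^{2} + 4107 = \left(\left(-2\right) \frac{1}{72} - 76\right)^{2} + 4107 = \left(- \frac{1}{36} - 76\right)^{2} + 4107 = \left(- \frac{2737}{36}\right)^{2} + 4107 = \frac{7491169}{1296} + 4107 = \frac{12813841}{1296}$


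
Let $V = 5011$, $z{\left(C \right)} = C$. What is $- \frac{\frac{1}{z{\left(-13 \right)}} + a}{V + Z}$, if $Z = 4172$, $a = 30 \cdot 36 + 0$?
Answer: $- \frac{14039}{119379} \approx -0.1176$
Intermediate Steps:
$a = 1080$ ($a = 1080 + 0 = 1080$)
$- \frac{\frac{1}{z{\left(-13 \right)}} + a}{V + Z} = - \frac{\frac{1}{-13} + 1080}{5011 + 4172} = - \frac{- \frac{1}{13} + 1080}{9183} = - \frac{14039}{13 \cdot 9183} = \left(-1\right) \frac{14039}{119379} = - \frac{14039}{119379}$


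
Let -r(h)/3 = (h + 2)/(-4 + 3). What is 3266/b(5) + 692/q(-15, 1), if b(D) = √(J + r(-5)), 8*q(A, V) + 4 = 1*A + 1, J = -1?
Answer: -2768/9 - 1633*I*√10/5 ≈ -307.56 - 1032.8*I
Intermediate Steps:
r(h) = 6 + 3*h (r(h) = -3*(h + 2)/(-4 + 3) = -3*(2 + h)/(-1) = -3*(2 + h)*(-1) = -3*(-2 - h) = 6 + 3*h)
q(A, V) = -3/8 + A/8 (q(A, V) = -½ + (1*A + 1)/8 = -½ + (A + 1)/8 = -½ + (1 + A)/8 = -½ + (⅛ + A/8) = -3/8 + A/8)
b(D) = I*√10 (b(D) = √(-1 + (6 + 3*(-5))) = √(-1 + (6 - 15)) = √(-1 - 9) = √(-10) = I*√10)
3266/b(5) + 692/q(-15, 1) = 3266/((I*√10)) + 692/(-3/8 + (⅛)*(-15)) = 3266*(-I*√10/10) + 692/(-3/8 - 15/8) = -1633*I*√10/5 + 692/(-9/4) = -1633*I*√10/5 + 692*(-4/9) = -1633*I*√10/5 - 2768/9 = -2768/9 - 1633*I*√10/5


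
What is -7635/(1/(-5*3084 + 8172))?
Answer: 55338480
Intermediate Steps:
-7635/(1/(-5*3084 + 8172)) = -7635/(1/(-15420 + 8172)) = -7635/(1/(-7248)) = -7635/(-1/7248) = -7635*(-7248) = 55338480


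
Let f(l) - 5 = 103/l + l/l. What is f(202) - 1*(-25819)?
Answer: 5216753/202 ≈ 25826.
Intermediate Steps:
f(l) = 6 + 103/l (f(l) = 5 + (103/l + l/l) = 5 + (103/l + 1) = 5 + (1 + 103/l) = 6 + 103/l)
f(202) - 1*(-25819) = (6 + 103/202) - 1*(-25819) = (6 + 103*(1/202)) + 25819 = (6 + 103/202) + 25819 = 1315/202 + 25819 = 5216753/202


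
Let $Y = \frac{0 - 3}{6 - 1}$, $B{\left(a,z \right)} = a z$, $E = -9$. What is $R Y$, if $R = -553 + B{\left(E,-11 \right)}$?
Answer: $\frac{1362}{5} \approx 272.4$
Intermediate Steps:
$R = -454$ ($R = -553 - -99 = -553 + 99 = -454$)
$Y = - \frac{3}{5}$ ($Y = \frac{1}{5} \left(-3\right) = - \frac{3}{5} \approx -0.6$)
$R Y = \left(-454\right) \left(- \frac{3}{5}\right) = \frac{1362}{5}$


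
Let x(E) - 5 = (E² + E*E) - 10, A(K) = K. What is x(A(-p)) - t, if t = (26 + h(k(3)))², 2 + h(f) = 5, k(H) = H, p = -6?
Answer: -774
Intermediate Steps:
h(f) = 3 (h(f) = -2 + 5 = 3)
t = 841 (t = (26 + 3)² = 29² = 841)
x(E) = -5 + 2*E² (x(E) = 5 + ((E² + E*E) - 10) = 5 + ((E² + E²) - 10) = 5 + (2*E² - 10) = 5 + (-10 + 2*E²) = -5 + 2*E²)
x(A(-p)) - t = (-5 + 2*(-1*(-6))²) - 1*841 = (-5 + 2*6²) - 841 = (-5 + 2*36) - 841 = (-5 + 72) - 841 = 67 - 841 = -774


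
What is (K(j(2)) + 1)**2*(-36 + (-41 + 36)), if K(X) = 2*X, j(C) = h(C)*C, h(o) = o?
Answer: -3321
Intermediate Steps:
j(C) = C**2 (j(C) = C*C = C**2)
(K(j(2)) + 1)**2*(-36 + (-41 + 36)) = (2*2**2 + 1)**2*(-36 + (-41 + 36)) = (2*4 + 1)**2*(-36 - 5) = (8 + 1)**2*(-41) = 9**2*(-41) = 81*(-41) = -3321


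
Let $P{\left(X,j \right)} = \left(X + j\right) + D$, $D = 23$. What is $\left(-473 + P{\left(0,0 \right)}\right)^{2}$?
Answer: $202500$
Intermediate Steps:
$P{\left(X,j \right)} = 23 + X + j$ ($P{\left(X,j \right)} = \left(X + j\right) + 23 = 23 + X + j$)
$\left(-473 + P{\left(0,0 \right)}\right)^{2} = \left(-473 + \left(23 + 0 + 0\right)\right)^{2} = \left(-473 + 23\right)^{2} = \left(-450\right)^{2} = 202500$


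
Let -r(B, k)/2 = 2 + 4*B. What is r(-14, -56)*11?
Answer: 1188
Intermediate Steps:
r(B, k) = -4 - 8*B (r(B, k) = -2*(2 + 4*B) = -4 - 8*B)
r(-14, -56)*11 = (-4 - 8*(-14))*11 = (-4 + 112)*11 = 108*11 = 1188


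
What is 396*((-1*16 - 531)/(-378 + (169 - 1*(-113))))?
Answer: 18051/8 ≈ 2256.4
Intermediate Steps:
396*((-1*16 - 531)/(-378 + (169 - 1*(-113)))) = 396*((-16 - 531)/(-378 + (169 + 113))) = 396*(-547/(-378 + 282)) = 396*(-547/(-96)) = 396*(-547*(-1/96)) = 396*(547/96) = 18051/8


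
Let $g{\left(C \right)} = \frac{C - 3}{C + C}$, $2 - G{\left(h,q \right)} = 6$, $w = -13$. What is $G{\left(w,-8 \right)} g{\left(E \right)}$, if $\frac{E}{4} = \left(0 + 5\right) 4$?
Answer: $- \frac{77}{40} \approx -1.925$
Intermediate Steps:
$G{\left(h,q \right)} = -4$ ($G{\left(h,q \right)} = 2 - 6 = -4$)
$E = 80$ ($E = 4 \left(0 + 5\right) 4 = 4 \cdot 5 \cdot 4 = 4 \cdot 20 = 80$)
$g{\left(C \right)} = \frac{-3 + C}{2 C}$
$G{\left(w,-8 \right)} g{\left(E \right)} = - 4 \frac{-3 + 80}{2 \cdot 80} = - 4 \cdot \frac{1}{2} \cdot \frac{1}{80} \cdot 77 = \left(-4\right) \frac{77}{160} = - \frac{77}{40}$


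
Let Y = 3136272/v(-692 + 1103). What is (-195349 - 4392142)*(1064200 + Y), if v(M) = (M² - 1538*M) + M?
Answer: -376551755110612608/77131 ≈ -4.8820e+12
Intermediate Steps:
v(M) = M² - 1537*M
Y = -522712/77131 (Y = 3136272/(((-692 + 1103)*(-1537 + (-692 + 1103)))) = 3136272/((411*(-1537 + 411))) = 3136272/((411*(-1126))) = 3136272/(-462786) = 3136272*(-1/462786) = -522712/77131 ≈ -6.7769)
(-195349 - 4392142)*(1064200 + Y) = (-195349 - 4392142)*(1064200 - 522712/77131) = -4587491*82082287488/77131 = -376551755110612608/77131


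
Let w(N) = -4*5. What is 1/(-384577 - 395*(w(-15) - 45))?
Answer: -1/358902 ≈ -2.7863e-6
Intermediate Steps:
w(N) = -20
1/(-384577 - 395*(w(-15) - 45)) = 1/(-384577 - 395*(-20 - 45)) = 1/(-384577 - 395*(-65)) = 1/(-384577 + 25675) = 1/(-358902) = -1/358902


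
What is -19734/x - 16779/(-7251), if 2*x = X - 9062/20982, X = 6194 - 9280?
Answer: 1181880071497/78261872669 ≈ 15.102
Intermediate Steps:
X = -3086
x = -32379757/20982 (x = (-3086 - 9062/20982)/2 = (-3086 - 1*4531/10491)/2 = (-3086 - 4531/10491)/2 = (½)*(-32379757/10491) = -32379757/20982 ≈ -1543.2)
-19734/x - 16779/(-7251) = -19734/(-32379757/20982) - 16779/(-7251) = -19734*(-20982/32379757) - 16779*(-1/7251) = 414058788/32379757 + 5593/2417 = 1181880071497/78261872669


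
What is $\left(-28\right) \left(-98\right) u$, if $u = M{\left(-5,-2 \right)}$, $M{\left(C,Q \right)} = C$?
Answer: $-13720$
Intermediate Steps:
$u = -5$
$\left(-28\right) \left(-98\right) u = \left(-28\right) \left(-98\right) \left(-5\right) = 2744 \left(-5\right) = -13720$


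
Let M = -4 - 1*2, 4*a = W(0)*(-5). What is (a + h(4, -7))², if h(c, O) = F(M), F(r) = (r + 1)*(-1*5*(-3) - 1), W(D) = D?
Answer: 4900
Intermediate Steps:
a = 0 (a = (0*(-5))/4 = (¼)*0 = 0)
M = -6 (M = -4 - 2 = -6)
F(r) = 14 + 14*r (F(r) = (1 + r)*(-5*(-3) - 1) = (1 + r)*(15 - 1) = (1 + r)*14 = 14 + 14*r)
h(c, O) = -70 (h(c, O) = 14 + 14*(-6) = 14 - 84 = -70)
(a + h(4, -7))² = (0 - 70)² = (-70)² = 4900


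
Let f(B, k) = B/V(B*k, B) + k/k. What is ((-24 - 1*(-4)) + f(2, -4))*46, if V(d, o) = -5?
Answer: -4462/5 ≈ -892.40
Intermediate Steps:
f(B, k) = 1 - B/5 (f(B, k) = B/(-5) + k/k = B*(-⅕) + 1 = -B/5 + 1 = 1 - B/5)
((-24 - 1*(-4)) + f(2, -4))*46 = ((-24 - 1*(-4)) + (1 - ⅕*2))*46 = ((-24 + 4) + (1 - ⅖))*46 = (-20 + ⅗)*46 = -97/5*46 = -4462/5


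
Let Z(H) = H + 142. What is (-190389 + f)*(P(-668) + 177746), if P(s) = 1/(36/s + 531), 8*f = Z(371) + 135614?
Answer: -21859414114827575/709344 ≈ -3.0816e+10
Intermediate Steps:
Z(H) = 142 + H
f = 136127/8 (f = ((142 + 371) + 135614)/8 = (513 + 135614)/8 = (1/8)*136127 = 136127/8 ≈ 17016.)
P(s) = 1/(531 + 36/s)
(-190389 + f)*(P(-668) + 177746) = (-190389 + 136127/8)*((1/9)*(-668)/(4 + 59*(-668)) + 177746) = -1386985*((1/9)*(-668)/(4 - 39412) + 177746)/8 = -1386985*((1/9)*(-668)/(-39408) + 177746)/8 = -1386985*((1/9)*(-668)*(-1/39408) + 177746)/8 = -1386985*(167/88668 + 177746)/8 = -1386985/8*15760382495/88668 = -21859414114827575/709344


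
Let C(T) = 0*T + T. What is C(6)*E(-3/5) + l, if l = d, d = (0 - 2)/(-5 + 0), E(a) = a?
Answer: -16/5 ≈ -3.2000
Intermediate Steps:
C(T) = T (C(T) = 0 + T = T)
d = 2/5 (d = -2/(-5) = -2*(-1/5) = 2/5 ≈ 0.40000)
l = 2/5 ≈ 0.40000
C(6)*E(-3/5) + l = 6*(-3/5) + 2/5 = -18/5 + 2/5 = -16/5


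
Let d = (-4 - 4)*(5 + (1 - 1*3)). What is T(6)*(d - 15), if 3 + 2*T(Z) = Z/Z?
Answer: 39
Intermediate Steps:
T(Z) = -1 (T(Z) = -3/2 + (Z/Z)/2 = -3/2 + (½)*1 = -3/2 + ½ = -1)
d = -24 (d = -8*(5 + (1 - 3)) = -8*(5 - 2) = -8*3 = -24)
T(6)*(d - 15) = -(-24 - 15) = -1*(-39) = 39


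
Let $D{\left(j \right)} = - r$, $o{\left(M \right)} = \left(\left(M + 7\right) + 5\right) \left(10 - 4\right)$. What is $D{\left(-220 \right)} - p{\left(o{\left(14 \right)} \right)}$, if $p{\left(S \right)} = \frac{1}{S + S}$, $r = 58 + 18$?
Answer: $- \frac{23713}{312} \approx -76.003$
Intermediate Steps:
$r = 76$
$o{\left(M \right)} = 72 + 6 M$ ($o{\left(M \right)} = \left(\left(7 + M\right) + 5\right) 6 = \left(12 + M\right) 6 = 72 + 6 M$)
$p{\left(S \right)} = \frac{1}{2 S}$
$D{\left(j \right)} = -76$ ($D{\left(j \right)} = \left(-1\right) 76 = -76$)
$D{\left(-220 \right)} - p{\left(o{\left(14 \right)} \right)} = -76 - \frac{1}{2 \left(72 + 6 \cdot 14\right)} = -76 - \frac{1}{2 \left(72 + 84\right)} = -76 - \frac{1}{2 \cdot 156} = -76 - \frac{1}{2} \cdot \frac{1}{156} = -76 - \frac{1}{312} = - \frac{23713}{312}$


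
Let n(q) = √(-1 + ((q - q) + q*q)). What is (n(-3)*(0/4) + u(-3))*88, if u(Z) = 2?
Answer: 176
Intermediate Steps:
n(q) = √(-1 + q²) (n(q) = √(-1 + (0 + q²)) = √(-1 + q²))
(n(-3)*(0/4) + u(-3))*88 = (√(-1 + (-3)²)*(0/4) + 2)*88 = (√(-1 + 9)*(0*(¼)) + 2)*88 = (√8*0 + 2)*88 = ((2*√2)*0 + 2)*88 = (0 + 2)*88 = 2*88 = 176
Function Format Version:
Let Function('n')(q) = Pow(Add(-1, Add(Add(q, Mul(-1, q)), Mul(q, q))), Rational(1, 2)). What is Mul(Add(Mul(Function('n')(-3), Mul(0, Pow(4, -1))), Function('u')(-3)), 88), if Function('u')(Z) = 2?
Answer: 176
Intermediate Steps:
Function('n')(q) = Pow(Add(-1, Pow(q, 2)), Rational(1, 2)) (Function('n')(q) = Pow(Add(-1, Add(0, Pow(q, 2))), Rational(1, 2)) = Pow(Add(-1, Pow(q, 2)), Rational(1, 2)))
Mul(Add(Mul(Function('n')(-3), Mul(0, Pow(4, -1))), Function('u')(-3)), 88) = Mul(Add(Mul(Pow(Add(-1, Pow(-3, 2)), Rational(1, 2)), Mul(0, Pow(4, -1))), 2), 88) = Mul(Add(Mul(Pow(Add(-1, 9), Rational(1, 2)), Mul(0, Rational(1, 4))), 2), 88) = Mul(Add(Mul(Pow(8, Rational(1, 2)), 0), 2), 88) = Mul(Add(Mul(Mul(2, Pow(2, Rational(1, 2))), 0), 2), 88) = Mul(Add(0, 2), 88) = Mul(2, 88) = 176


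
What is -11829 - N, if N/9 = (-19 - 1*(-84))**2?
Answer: -49854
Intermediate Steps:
N = 38025 (N = 9*(-19 - 1*(-84))**2 = 9*(-19 + 84)**2 = 9*65**2 = 9*4225 = 38025)
-11829 - N = -11829 - 1*38025 = -11829 - 38025 = -49854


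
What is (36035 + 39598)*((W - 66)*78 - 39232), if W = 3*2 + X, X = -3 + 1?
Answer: -3332995044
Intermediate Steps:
X = -2
W = 4 (W = 3*2 - 2 = 6 - 2 = 4)
(36035 + 39598)*((W - 66)*78 - 39232) = (36035 + 39598)*((4 - 66)*78 - 39232) = 75633*(-62*78 - 39232) = 75633*(-4836 - 39232) = 75633*(-44068) = -3332995044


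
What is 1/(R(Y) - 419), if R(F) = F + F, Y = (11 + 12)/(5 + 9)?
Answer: -7/2910 ≈ -0.0024055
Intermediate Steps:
Y = 23/14 ≈ 1.6429
R(F) = 2*F
1/(R(Y) - 419) = 1/(2*(23/14) - 419) = 1/(23/7 - 419) = 1/(-2910/7) = -7/2910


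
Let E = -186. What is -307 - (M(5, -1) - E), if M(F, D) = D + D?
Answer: -491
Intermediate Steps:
M(F, D) = 2*D
-307 - (M(5, -1) - E) = -307 - (2*(-1) - 1*(-186)) = -307 - (-2 + 186) = -307 - 1*184 = -307 - 184 = -491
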